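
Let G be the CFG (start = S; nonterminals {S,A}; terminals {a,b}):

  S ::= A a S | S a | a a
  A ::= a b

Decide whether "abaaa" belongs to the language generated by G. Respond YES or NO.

CNF form of G:
  S -> A X2 | S T0 | T0 T0
  A -> T0 T1
  T0 -> a
  T1 -> b
  X2 -> T0 S

CYK table (by increasing span):
  cell(0,0) a: {T0}  orig:{}
  cell(1,1) b: {T1}  orig:{}
  cell(2,2) a: {T0}  orig:{}
  cell(3,3) a: {T0}  orig:{}
  cell(4,4) a: {T0}  orig:{}
  cell(0,1) ab: {A}
  cell(1,2) ba: ∅
  cell(2,3) aa: {S}
  cell(3,4) aa: {S}
  cell(0,2) aba: ∅
  cell(1,3) baa: ∅
  cell(2,4) aaa: {S,X2}  orig:{S}
  cell(0,3) abaa: ∅
  cell(1,4) baaa: ∅
  cell(0,4) abaaa: {S}

S ∈ T[0,4] ⇒ YES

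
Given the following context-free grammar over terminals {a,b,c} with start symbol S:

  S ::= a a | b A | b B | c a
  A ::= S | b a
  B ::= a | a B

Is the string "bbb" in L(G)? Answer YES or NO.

CNF form of G:
  S -> T0 T0 | T1 A | T1 B | T2 T0
  A -> T0 T0 | T1 A | T1 B | T1 T0 | T2 T0
  B -> T0 B | a
  T0 -> a
  T1 -> b
  T2 -> c

Fill CYK table bottom-up:
  [0..0]={T1}  "b"  orig:{}
  [1..1]={T1}  "b"  orig:{}
  [2..2]={T1}  "b"  orig:{}
  [0..1]=∅  "bb"
  [1..2]=∅  "bb"
  [0..2]=∅  "bbb"

S ∉ T[0,2] ⇒ NO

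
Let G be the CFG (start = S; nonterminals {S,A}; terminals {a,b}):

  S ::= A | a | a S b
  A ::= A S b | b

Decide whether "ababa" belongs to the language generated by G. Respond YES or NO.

CNF form of G:
  S -> A X3 | T1 X4 | a | b
  A -> A X2 | b
  T0 -> b
  T1 -> a
  X2 -> S T0
  X3 -> S T0
  X4 -> S T0

CYK fill:
  [0..0]={S,T1}  "a"  orig:{S}
  [1..1]={A,S,T0}  "b"  orig:{A,S}
  [2..2]={S,T1}  "a"  orig:{S}
  [3..3]={A,S,T0}  "b"  orig:{A,S}
  [4..4]={S,T1}  "a"  orig:{S}
  [0..1]={X2,X3,X4}  "ab"  orig:{}
  [1..2]=∅  "ba"
  [2..3]={X2,X3,X4}  "ab"  orig:{}
  [3..4]=∅  "ba"
  [0..2]=∅  "aba"
  [1..3]={A,S}  "bab"
  [2..4]=∅  "aba"
  [0..3]=∅  "abab"
  [1..4]=∅  "baba"
  [0..4]=∅  "ababa"

S ∉ T[0,4] ⇒ NO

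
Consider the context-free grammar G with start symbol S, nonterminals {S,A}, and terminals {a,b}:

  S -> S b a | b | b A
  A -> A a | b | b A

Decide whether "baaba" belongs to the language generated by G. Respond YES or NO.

CNF form of G:
  S -> S X2 | T1 A | b
  A -> A T0 | T1 A | b
  T0 -> a
  T1 -> b
  X2 -> T1 T0

CYK table (by increasing span):
  cell(0,0) b: {A,S,T1}  orig:{A,S}
  cell(1,1) a: {T0}  orig:{}
  cell(2,2) a: {T0}  orig:{}
  cell(3,3) b: {A,S,T1}  orig:{A,S}
  cell(4,4) a: {T0}  orig:{}
  cell(0,1) ba: {A,X2}  orig:{A}
  cell(1,2) aa: ∅
  cell(2,3) ab: ∅
  cell(3,4) ba: {A,X2}  orig:{A}
  cell(0,2) baa: {A}
  cell(1,3) aab: ∅
  cell(2,4) aba: ∅
  cell(0,3) baab: ∅
  cell(1,4) aaba: ∅
  cell(0,4) baaba: ∅

S ∉ T[0,4] ⇒ NO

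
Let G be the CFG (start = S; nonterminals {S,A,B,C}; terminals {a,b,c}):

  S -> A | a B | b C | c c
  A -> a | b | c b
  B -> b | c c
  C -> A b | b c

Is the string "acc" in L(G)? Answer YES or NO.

CNF form of G:
  S -> T0 T0 | T0 T1 | T1 C | T2 B | a | b
  A -> T0 T1 | a | b
  B -> T0 T0 | b
  C -> A T1 | T1 T0
  T0 -> c
  T1 -> b
  T2 -> a

CYK fill:
  cell(0,0) a: {A,S,T2}  orig:{A,S}
  cell(1,1) c: {T0}  orig:{}
  cell(2,2) c: {T0}  orig:{}
  cell(0,1) ac: ∅
  cell(1,2) cc: {B,S}
  cell(0,2) acc: {S}

S ∈ T[0,2] ⇒ YES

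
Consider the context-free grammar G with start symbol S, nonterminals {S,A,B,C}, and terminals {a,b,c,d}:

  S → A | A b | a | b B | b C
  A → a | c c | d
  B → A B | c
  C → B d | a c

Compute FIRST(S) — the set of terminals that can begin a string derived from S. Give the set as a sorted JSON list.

Compute FIRST by fixpoint:
iter 1:
  A via A→a: +{a}
  A via A→c c: +{c}
  A via A→d: +{d}
  B via B→A B: +{a,c,d}
  C via C→B d: +{a,c,d}
  S via S→A: +{a,c,d}
  S via S→b B: +{b}
  S: {a,b,c,d}  A: {a,c,d}  B: {a,c,d}  C: {a,c,d}
iter 2: — fixpoint
  S: {a,b,c,d}  A: {a,c,d}  B: {a,c,d}  C: {a,c,d}

FIRST(S) = ["a", "b", "c", "d"]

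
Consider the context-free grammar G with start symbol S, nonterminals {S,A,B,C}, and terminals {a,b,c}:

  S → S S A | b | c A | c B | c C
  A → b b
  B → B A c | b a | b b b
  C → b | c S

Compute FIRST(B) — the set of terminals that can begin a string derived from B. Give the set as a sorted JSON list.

Compute FIRST by fixpoint:
pass 1:
  A via A→b b: +{b}
  B via B→b a: +{b}
  C via C→b: +{b}
  C via C→c S: +{c}
  S via S→b: +{b}
  S via S→c A: +{c}
  S: {b,c}  A: {b}  B: {b}  C: {b,c}
pass 2: (no change)
  S: {b,c}  A: {b}  B: {b}  C: {b,c}

FIRST(B) = ["b"]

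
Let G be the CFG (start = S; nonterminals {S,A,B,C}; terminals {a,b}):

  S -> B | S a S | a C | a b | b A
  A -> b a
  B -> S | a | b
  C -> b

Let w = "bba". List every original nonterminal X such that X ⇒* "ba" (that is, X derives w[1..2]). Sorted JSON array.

Convert to CNF:
  S -> S X3 | T0 A | T1 C | T1 T0 | a | b
  A -> T0 T1
  B -> S X2 | T0 A | T1 C | T1 T0 | a | b
  C -> b
  T0 -> b
  T1 -> a
  X2 -> T1 S
  X3 -> T1 S

CYK table (by increasing span) — only the sub-triangle for w[1..2]:
  cell(1,1) b: {B,C,S,T0}  orig:{B,C,S}
  cell(2,2) a: {B,S,T1}  orig:{B,S}
  cell(1,2) ba: {A}

Original NTs in T[1,2] deriving "ba": ["A"]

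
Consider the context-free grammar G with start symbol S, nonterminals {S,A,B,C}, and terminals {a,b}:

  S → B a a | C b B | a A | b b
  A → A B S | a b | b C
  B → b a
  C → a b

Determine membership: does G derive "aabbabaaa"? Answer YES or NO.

Convert to CNF:
  S -> B X3 | C X4 | T0 A | T1 T1
  A -> A X2 | T0 T1 | T1 C
  B -> T1 T0
  C -> T0 T1
  T0 -> a
  T1 -> b
  X2 -> B S
  X3 -> T0 T0
  X4 -> T1 B

CYK table (by increasing span):
  T[0,0] 'a' = {T0}  orig:{}
  T[1,1] 'a' = {T0}  orig:{}
  T[2,2] 'b' = {T1}  orig:{}
  T[3,3] 'b' = {T1}  orig:{}
  T[4,4] 'a' = {T0}  orig:{}
  T[5,5] 'b' = {T1}  orig:{}
  T[6,6] 'a' = {T0}  orig:{}
  T[7,7] 'a' = {T0}  orig:{}
  T[8,8] 'a' = {T0}  orig:{}
  T[0,1] 'aa' = {X3}  orig:{}
  T[1,2] 'ab' = {A,C}
  T[2,3] 'bb' = {S}
  T[3,4] 'ba' = {B}
  T[4,5] 'ab' = {A,C}
  T[5,6] 'ba' = {B}
  T[6,7] 'aa' = {X3}  orig:{}
  T[7,8] 'aa' = {X3}  orig:{}
  T[0,2] 'aab' = {S}
  T[1,3] 'abb' = ∅
  T[2,4] 'bba' = {X4}  orig:{}
  T[3,5] 'bab' = {A}
  T[4,6] 'aba' = ∅
  T[5,7] 'baa' = ∅
  T[6,8] 'aaa' = ∅
  T[0,3] 'aabb' = ∅
  T[1,4] 'abba' = ∅
  T[2,5] 'bbab' = ∅
  T[3,6] 'baba' = ∅
  T[4,7] 'abaa' = ∅
  T[5,8] 'baaa' = {S}
  T[0,4] 'aabba' = ∅
  T[1,5] 'abbab' = ∅
  T[2,6] 'bbaba' = ∅
  T[3,7] 'babaa' = ∅
  T[4,8] 'abaaa' = ∅
  T[0,5] 'aabbab' = ∅
  T[1,6] 'abbaba' = ∅
  T[2,7] 'bbabaa' = ∅
  T[3,8] 'babaaa' = {X2}  orig:{}
  T[0,6] 'aabbaba' = ∅
  T[1,7] 'abbabaa' = ∅
  T[2,8] 'bbabaaa' = ∅
  T[0,7] 'aabbabaa' = ∅
  T[1,8] 'abbabaaa' = {A}
  T[0,8] 'aabbabaaa' = {S}

S ∈ T[0,8] ⇒ YES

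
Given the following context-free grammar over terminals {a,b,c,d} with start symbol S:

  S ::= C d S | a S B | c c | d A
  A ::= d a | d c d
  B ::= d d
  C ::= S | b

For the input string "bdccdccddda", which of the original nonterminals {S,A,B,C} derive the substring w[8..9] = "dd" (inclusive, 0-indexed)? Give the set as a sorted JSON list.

Convert to CNF:
  S -> C X6 | T0 A | T1 X7 | T2 T2
  A -> T0 T1 | T0 X3
  B -> T0 T0
  C -> C X4 | T0 A | T1 X5 | T2 T2 | b
  T0 -> d
  T1 -> a
  T2 -> c
  X3 -> T2 T0
  X4 -> T0 S
  X5 -> S B
  X6 -> T0 S
  X7 -> S B

CYK fill — only the sub-triangle for w[8..9]:
  [8..8]={T0}  "d"  orig:{}
  [9..9]={T0}  "d"  orig:{}
  [8..9]={B}  "dd"

Original NTs in T[8,9] deriving "dd": ["B"]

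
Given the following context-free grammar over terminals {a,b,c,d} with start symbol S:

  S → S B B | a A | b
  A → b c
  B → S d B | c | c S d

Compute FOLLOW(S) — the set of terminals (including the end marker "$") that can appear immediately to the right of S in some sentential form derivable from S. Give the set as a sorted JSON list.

Compute FIRST by fixpoint:
[1]
  A via A→b c: +{b}
  B via B→c: +{c}
  S via S→a A: +{a}
  S via S→b: +{b}
  FIRST(S)={a,b}  FIRST(A)={b}  FIRST(B)={c}
[2]
  B via B→S d B: +{a,b}
  FIRST(S)={a,b}  FIRST(A)={b}  FIRST(B)={a,b,c}
[3] done
  FIRST(S)={a,b}  FIRST(A)={b}  FIRST(B)={a,b,c}

FOLLOW sets:
initialize: $ ∈ FOLLOW(S)
[1]
  B→S d B: FOLLOW(S) ⊇ FIRST(d) = {d}; new: +{d}
  S→S B B: FOLLOW(S) ⊇ FIRST(B) = {a,b,c}; new: +{a,b,c}
  S→S B B: FOLLOW(B) ⊇ FIRST(B) = {a,b,c}; new: +{a,b,c}
  S→S B B: FOLLOW(B) ⊇ FOLLOW(S) ⊇ {$,a,b,c,d}; new: +{$,d}
  S→a A: FOLLOW(A) ⊇ FOLLOW(S) ⊇ {$,a,b,c,d}; new: +{$,a,b,c,d}
  FOLLOW[S]={$,a,b,c,d}  FOLLOW[A]={$,a,b,c,d}  FOLLOW[B]={$,a,b,c,d}
[2] done
  FOLLOW[S]={$,a,b,c,d}  FOLLOW[A]={$,a,b,c,d}  FOLLOW[B]={$,a,b,c,d}

FOLLOW(S) = ["$", "a", "b", "c", "d"]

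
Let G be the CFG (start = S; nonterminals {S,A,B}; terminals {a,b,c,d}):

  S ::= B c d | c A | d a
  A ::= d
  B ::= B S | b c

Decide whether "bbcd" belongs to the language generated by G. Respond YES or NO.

CNF form of G:
  S -> B X4 | T1 A | T2 T3
  A -> d
  B -> B S | T0 T1
  T0 -> b
  T1 -> c
  T2 -> d
  T3 -> a
  X4 -> T1 T2

Fill CYK table bottom-up:
  T[0,0] 'b' = {T0}  orig:{}
  T[1,1] 'b' = {T0}  orig:{}
  T[2,2] 'c' = {T1}  orig:{}
  T[3,3] 'd' = {A,T2}  orig:{A}
  T[0,1] 'bb' = ∅
  T[1,2] 'bc' = {B}
  T[2,3] 'cd' = {S,X4}  orig:{S}
  T[0,2] 'bbc' = ∅
  T[1,3] 'bcd' = ∅
  T[0,3] 'bbcd' = ∅

S ∉ T[0,3] ⇒ NO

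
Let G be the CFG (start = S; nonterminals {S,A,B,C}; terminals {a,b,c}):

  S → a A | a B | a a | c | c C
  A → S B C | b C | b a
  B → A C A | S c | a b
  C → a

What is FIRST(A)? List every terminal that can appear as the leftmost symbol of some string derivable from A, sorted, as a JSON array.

Compute FIRST by fixpoint:
[1]
  A via A→b C: +{b}
  B via B→A C A: +{b}
  B via B→a b: +{a}
  C via C→a: +{a}
  S via S→a A: +{a}
  S via S→c: +{c}
  FIRST[S]={a,c}  FIRST[A]={b}  FIRST[B]={a,b}  FIRST[C]={a}
[2]
  A via A→S B C: +{a,c}
  B via B→A C A: +{c}
  FIRST[S]={a,c}  FIRST[A]={a,b,c}  FIRST[B]={a,b,c}  FIRST[C]={a}
[3] (stable)
  FIRST[S]={a,c}  FIRST[A]={a,b,c}  FIRST[B]={a,b,c}  FIRST[C]={a}

FIRST(A) = ["a", "b", "c"]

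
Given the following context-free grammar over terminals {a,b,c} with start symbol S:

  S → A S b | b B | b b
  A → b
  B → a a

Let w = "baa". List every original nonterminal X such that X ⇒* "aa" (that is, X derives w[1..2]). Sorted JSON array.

Convert to CNF:
  S -> A X2 | T1 B | T1 T1
  A -> b
  B -> T0 T0
  T0 -> a
  T1 -> b
  X2 -> S T1

CYK fill, restricted to cells inside w[1..2]:
  cell(1,1) a: {T0}  orig:{}
  cell(2,2) a: {T0}  orig:{}
  cell(1,2) aa: {B}

Original NTs in T[1,2] deriving "aa": ["B"]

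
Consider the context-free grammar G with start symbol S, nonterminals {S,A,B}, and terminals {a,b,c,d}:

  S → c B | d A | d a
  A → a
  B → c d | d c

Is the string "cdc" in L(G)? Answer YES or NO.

CNF form of G:
  S -> T0 B | T1 A | T1 T2
  A -> a
  B -> T0 T1 | T1 T0
  T0 -> c
  T1 -> d
  T2 -> a

CYK fill:
  [0..0]={T0}  "c"  orig:{}
  [1..1]={T1}  "d"  orig:{}
  [2..2]={T0}  "c"  orig:{}
  [0..1]={B}  "cd"
  [1..2]={B}  "dc"
  [0..2]={S}  "cdc"

S ∈ T[0,2] ⇒ YES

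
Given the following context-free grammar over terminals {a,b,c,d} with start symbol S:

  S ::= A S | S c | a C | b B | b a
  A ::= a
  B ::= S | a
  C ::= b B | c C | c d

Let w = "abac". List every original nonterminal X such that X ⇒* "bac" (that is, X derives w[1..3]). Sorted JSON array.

Convert to CNF:
  S -> A S | S T0 | T1 C | T2 B | T2 T1
  A -> a
  B -> A S | S T0 | T1 C | T2 B | T2 T1 | a
  C -> T0 C | T0 T3 | T2 B
  T0 -> c
  T1 -> a
  T2 -> b
  T3 -> d

CYK fill — only the sub-triangle for w[1..3]:
  [1..1]={T2}  "b"  orig:{}
  [2..2]={A,B,T1}  "a"  orig:{A,B}
  [3..3]={T0}  "c"  orig:{}
  [1..2]={B,C,S}  "ba"
  [2..3]=∅  "ac"
  [1..3]={B,S}  "bac"

Original NTs in T[1,3] deriving "bac": ["B", "S"]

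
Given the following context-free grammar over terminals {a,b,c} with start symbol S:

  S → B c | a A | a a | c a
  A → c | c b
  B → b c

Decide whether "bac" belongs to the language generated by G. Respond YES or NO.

Convert to CNF:
  S -> B T0 | T0 T2 | T2 A | T2 T2
  A -> T0 T1 | c
  B -> T1 T0
  T0 -> c
  T1 -> b
  T2 -> a

CYK table (by increasing span):
  [0..0]={T1}  "b"  orig:{}
  [1..1]={T2}  "a"  orig:{}
  [2..2]={A,T0}  "c"  orig:{A}
  [0..1]=∅  "ba"
  [1..2]={S}  "ac"
  [0..2]=∅  "bac"

S ∉ T[0,2] ⇒ NO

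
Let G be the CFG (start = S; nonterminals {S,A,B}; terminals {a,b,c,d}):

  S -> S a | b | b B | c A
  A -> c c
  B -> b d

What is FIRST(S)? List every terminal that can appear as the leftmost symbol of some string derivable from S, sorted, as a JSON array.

FIRST iteration:
[1]
  A via A→c c: +{c}
  B via B→b d: +{b}
  S via S→b: +{b}
  S via S→c A: +{c}
  S: {b,c}  A: {c}  B: {b}
[2] (stable)
  S: {b,c}  A: {c}  B: {b}

FIRST(S) = ["b", "c"]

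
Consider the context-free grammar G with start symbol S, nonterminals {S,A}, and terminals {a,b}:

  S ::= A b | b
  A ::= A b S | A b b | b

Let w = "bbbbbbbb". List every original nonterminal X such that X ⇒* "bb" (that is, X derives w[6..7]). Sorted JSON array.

Convert to CNF:
  S -> A T0 | b
  A -> A X1 | A X2 | b
  T0 -> b
  X1 -> T0 S
  X2 -> T0 T0

CYK fill, restricted to cells inside w[6..7]:
  cell(6,6) b: {A,S,T0}  orig:{A,S}
  cell(7,7) b: {A,S,T0}  orig:{A,S}
  cell(6,7) bb: {S,X1,X2}  orig:{S}

Original NTs in T[6,7] deriving "bb": ["S"]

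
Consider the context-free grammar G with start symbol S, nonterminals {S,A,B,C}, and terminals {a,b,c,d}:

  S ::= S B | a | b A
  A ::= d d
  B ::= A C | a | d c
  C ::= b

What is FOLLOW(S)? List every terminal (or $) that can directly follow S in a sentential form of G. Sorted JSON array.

FIRST sets, iterate to fixpoint:
[1]
  A via A→d d: +{d}
  B via B→A C: +{d}
  B via B→a: +{a}
  C via C→b: +{b}
  S via S→a: +{a}
  S via S→b A: +{b}
  FIRST(S)={a,b}  FIRST(A)={d}  FIRST(B)={a,d}  FIRST(C)={b}
[2] done
  FIRST(S)={a,b}  FIRST(A)={d}  FIRST(B)={a,d}  FIRST(C)={b}

FOLLOW sets:
initialize: $ ∈ FOLLOW(S)
[1]
  B→A C: FOLLOW(A) ⊇ FIRST(C) = {b}; new: +{b}
  S→S B: FOLLOW(S) ⊇ FIRST(B) = {a,d}; new: +{a,d}
  S→S B: FOLLOW(B) ⊇ FOLLOW(S) ⊇ {$,a,d}; new: +{$,a,d}
  S→b A: FOLLOW(A) ⊇ FOLLOW(S) ⊇ {$,a,d}; new: +{$,a,d}
  FOLLOW[S]={$,a,d}  FOLLOW[A]={$,a,b,d}  FOLLOW[B]={$,a,d}  FOLLOW[C]={}
[2]
  B→A C: FOLLOW(C) ⊇ FOLLOW(B) ⊇ {$,a,d}; new: +{$,a,d}
  FOLLOW[S]={$,a,d}  FOLLOW[A]={$,a,b,d}  FOLLOW[B]={$,a,d}  FOLLOW[C]={$,a,d}
[3] (no change)
  FOLLOW[S]={$,a,d}  FOLLOW[A]={$,a,b,d}  FOLLOW[B]={$,a,d}  FOLLOW[C]={$,a,d}

FOLLOW(S) = ["$", "a", "d"]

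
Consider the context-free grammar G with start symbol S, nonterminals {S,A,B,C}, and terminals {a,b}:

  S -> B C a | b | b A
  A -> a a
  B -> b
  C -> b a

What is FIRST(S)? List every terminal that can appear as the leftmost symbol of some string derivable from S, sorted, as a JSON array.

Compute FIRST by fixpoint:
pass 1:
  A via A→a a: +{a}
  B via B→b: +{b}
  C via C→b a: +{b}
  S via S→B C a: +{b}
  FIRST(S)={b}  FIRST(A)={a}  FIRST(B)={b}  FIRST(C)={b}
pass 2: (no change)
  FIRST(S)={b}  FIRST(A)={a}  FIRST(B)={b}  FIRST(C)={b}

FIRST(S) = ["b"]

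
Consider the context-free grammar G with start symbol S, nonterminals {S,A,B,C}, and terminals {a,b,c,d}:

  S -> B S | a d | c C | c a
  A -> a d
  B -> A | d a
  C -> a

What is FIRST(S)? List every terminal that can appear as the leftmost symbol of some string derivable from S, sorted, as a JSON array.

FIRST sets, iterate to fixpoint:
iter 1:
  A via A→a d: +{a}
  B via B→A: +{a}
  B via B→d a: +{d}
  C via C→a: +{a}
  S via S→B S: +{a,d}
  S via S→c C: +{c}
  FIRST[S]={a,c,d}  FIRST[A]={a}  FIRST[B]={a,d}  FIRST[C]={a}
iter 2: done
  FIRST[S]={a,c,d}  FIRST[A]={a}  FIRST[B]={a,d}  FIRST[C]={a}

FIRST(S) = ["a", "c", "d"]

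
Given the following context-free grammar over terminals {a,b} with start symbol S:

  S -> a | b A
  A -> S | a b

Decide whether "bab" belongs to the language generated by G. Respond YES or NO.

CNF form of G:
  S -> T1 A | a
  A -> T0 T1 | T1 A | a
  T0 -> a
  T1 -> b

CYK fill:
  cell(0,0) b: {T1}  orig:{}
  cell(1,1) a: {A,S,T0}  orig:{A,S}
  cell(2,2) b: {T1}  orig:{}
  cell(0,1) ba: {A,S}
  cell(1,2) ab: {A}
  cell(0,2) bab: {A,S}

S ∈ T[0,2] ⇒ YES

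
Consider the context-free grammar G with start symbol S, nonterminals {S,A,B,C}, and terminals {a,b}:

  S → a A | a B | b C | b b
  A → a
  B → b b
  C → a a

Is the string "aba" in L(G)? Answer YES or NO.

Convert to CNF:
  S -> T0 C | T0 T0 | T1 A | T1 B
  A -> a
  B -> T0 T0
  C -> T1 T1
  T0 -> b
  T1 -> a

CYK table (by increasing span):
  T[0,0] 'a' = {A,T1}  orig:{A}
  T[1,1] 'b' = {T0}  orig:{}
  T[2,2] 'a' = {A,T1}  orig:{A}
  T[0,1] 'ab' = ∅
  T[1,2] 'ba' = ∅
  T[0,2] 'aba' = ∅

S ∉ T[0,2] ⇒ NO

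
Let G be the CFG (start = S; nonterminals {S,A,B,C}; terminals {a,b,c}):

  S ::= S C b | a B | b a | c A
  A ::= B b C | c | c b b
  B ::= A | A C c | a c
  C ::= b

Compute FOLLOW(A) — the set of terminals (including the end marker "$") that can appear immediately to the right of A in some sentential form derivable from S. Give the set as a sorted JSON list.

FIRST iteration:
round 1:
  A via A→c: +{c}
  B via B→A: +{c}
  B via B→a c: +{a}
  C via C→b: +{b}
  S via S→a B: +{a}
  S via S→b a: +{b}
  S via S→c A: +{c}
  FIRST(S)={a,b,c}  FIRST(A)={c}  FIRST(B)={a,c}  FIRST(C)={b}
round 2:
  A via A→B b C: +{a}
  FIRST(S)={a,b,c}  FIRST(A)={a,c}  FIRST(B)={a,c}  FIRST(C)={b}
round 3: done
  FIRST(S)={a,b,c}  FIRST(A)={a,c}  FIRST(B)={a,c}  FIRST(C)={b}

FOLLOW sets:
FOLLOW(S) := {$}
iter 1:
  A→B b C: FOLLOW(B) ⊇ FIRST(b) = {b}; new: +{b}
  B→A: FOLLOW(A) ⊇ FOLLOW(B) ⊇ {b}; new: +{b}
  B→A C c: FOLLOW(C) ⊇ FIRST(c) = {c}; new: +{c}
  S→S C b: FOLLOW(S) ⊇ FIRST(C) = {b}; new: +{b}
  S→S C b: FOLLOW(C) ⊇ FIRST(b) = {b}; new: +{b}
  S→a B: FOLLOW(B) ⊇ FOLLOW(S) ⊇ {$,b}; new: +{$}
  S→c A: FOLLOW(A) ⊇ FOLLOW(S) ⊇ {$,b}; new: +{$}
  S: {$,b}  A: {$,b}  B: {$,b}  C: {b,c}
iter 2:
  A→B b C: FOLLOW(C) ⊇ FOLLOW(A) ⊇ {$,b}; new: +{$}
  S: {$,b}  A: {$,b}  B: {$,b}  C: {$,b,c}
iter 3: (stable)
  S: {$,b}  A: {$,b}  B: {$,b}  C: {$,b,c}

FOLLOW(A) = ["$", "b"]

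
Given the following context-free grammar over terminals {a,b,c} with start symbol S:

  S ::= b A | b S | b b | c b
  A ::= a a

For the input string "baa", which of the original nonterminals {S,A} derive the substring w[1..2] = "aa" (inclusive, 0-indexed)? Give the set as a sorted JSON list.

Convert to CNF:
  S -> T1 A | T1 S | T1 T1 | T2 T1
  A -> T0 T0
  T0 -> a
  T1 -> b
  T2 -> c

Fill CYK table bottom-up — only the sub-triangle for w[1..2]:
  [1..1]={T0}  "a"  orig:{}
  [2..2]={T0}  "a"  orig:{}
  [1..2]={A}  "aa"

Original NTs in T[1,2] deriving "aa": ["A"]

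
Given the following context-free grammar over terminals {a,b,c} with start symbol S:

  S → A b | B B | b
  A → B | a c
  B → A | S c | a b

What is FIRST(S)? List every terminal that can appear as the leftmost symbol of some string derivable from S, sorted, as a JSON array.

Compute FIRST by fixpoint:
pass 1:
  A via A→a c: +{a}
  B via B→A: +{a}
  S via S→A b: +{a}
  S via S→b: +{b}
  FIRST[S]={a,b}  FIRST[A]={a}  FIRST[B]={a}
pass 2:
  B via B→S c: +{b}
  FIRST[S]={a,b}  FIRST[A]={a}  FIRST[B]={a,b}
pass 3:
  A via A→B: +{b}
  FIRST[S]={a,b}  FIRST[A]={a,b}  FIRST[B]={a,b}
pass 4: done
  FIRST[S]={a,b}  FIRST[A]={a,b}  FIRST[B]={a,b}

FIRST(S) = ["a", "b"]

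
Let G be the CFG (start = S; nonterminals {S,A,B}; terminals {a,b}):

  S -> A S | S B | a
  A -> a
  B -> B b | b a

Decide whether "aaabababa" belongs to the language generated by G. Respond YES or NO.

Convert to CNF:
  S -> A S | S B | a
  A -> a
  B -> B T0 | T0 T1
  T0 -> b
  T1 -> a

CYK table (by increasing span):
  cell(0,0) a: {A,S,T1}  orig:{A,S}
  cell(1,1) a: {A,S,T1}  orig:{A,S}
  cell(2,2) a: {A,S,T1}  orig:{A,S}
  cell(3,3) b: {T0}  orig:{}
  cell(4,4) a: {A,S,T1}  orig:{A,S}
  cell(5,5) b: {T0}  orig:{}
  cell(6,6) a: {A,S,T1}  orig:{A,S}
  cell(7,7) b: {T0}  orig:{}
  cell(8,8) a: {A,S,T1}  orig:{A,S}
  cell(0,1) aa: {S}
  cell(1,2) aa: {S}
  cell(2,3) ab: ∅
  cell(3,4) ba: {B}
  cell(4,5) ab: ∅
  cell(5,6) ba: {B}
  cell(6,7) ab: ∅
  cell(7,8) ba: {B}
  cell(0,2) aaa: {S}
  cell(1,3) aab: ∅
  cell(2,4) aba: {S}
  cell(3,5) bab: {B}
  cell(4,6) aba: {S}
  cell(5,7) bab: {B}
  cell(6,8) aba: {S}
  cell(0,3) aaab: ∅
  cell(1,4) aaba: {S}
  cell(2,5) abab: {S}
  cell(3,6) baba: ∅
  cell(4,7) abab: {S}
  cell(5,8) baba: ∅
  cell(0,4) aaaba: {S}
  cell(1,5) aabab: {S}
  cell(2,6) ababa: {S}
  cell(3,7) babab: ∅
  cell(4,8) ababa: {S}
  cell(0,5) aaabab: {S}
  cell(1,6) aababa: {S}
  cell(2,7) ababab: {S}
  cell(3,8) bababa: ∅
  cell(0,6) aaababa: {S}
  cell(1,7) aababab: {S}
  cell(2,8) abababa: {S}
  cell(0,7) aaababab: {S}
  cell(1,8) aabababa: {S}
  cell(0,8) aaabababa: {S}

S ∈ T[0,8] ⇒ YES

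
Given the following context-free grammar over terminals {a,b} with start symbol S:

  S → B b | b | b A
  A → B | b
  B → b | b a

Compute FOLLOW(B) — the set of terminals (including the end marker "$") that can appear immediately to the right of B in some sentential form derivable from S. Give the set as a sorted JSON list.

FIRST sets, iterate to fixpoint:
[1]
  A via A→b: +{b}
  B via B→b: +{b}
  S via S→B b: +{b}
  FIRST(S)={b}  FIRST(A)={b}  FIRST(B)={b}
[2] done
  FIRST(S)={b}  FIRST(A)={b}  FIRST(B)={b}

FOLLOW iteration:
initialize: $ ∈ FOLLOW(S)
[1]
  S→B b: FOLLOW(B) ⊇ FIRST(b) = {b}; new: +{b}
  S→b A: FOLLOW(A) ⊇ FOLLOW(S) ⊇ {$}; new: +{$}
  FOLLOW(S)={$}  FOLLOW(A)={$}  FOLLOW(B)={b}
[2]
  A→B: FOLLOW(B) ⊇ FOLLOW(A) ⊇ {$}; new: +{$}
  FOLLOW(S)={$}  FOLLOW(A)={$}  FOLLOW(B)={$,b}
[3] done
  FOLLOW(S)={$}  FOLLOW(A)={$}  FOLLOW(B)={$,b}

FOLLOW(B) = ["$", "b"]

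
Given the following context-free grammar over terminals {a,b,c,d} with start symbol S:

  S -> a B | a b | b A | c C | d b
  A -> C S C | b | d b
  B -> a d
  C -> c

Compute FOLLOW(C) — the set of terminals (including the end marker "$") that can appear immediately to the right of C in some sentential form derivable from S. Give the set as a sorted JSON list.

FIRST iteration:
round 1:
  A via A→b: +{b}
  A via A→d b: +{d}
  B via B→a d: +{a}
  C via C→c: +{c}
  S via S→a B: +{a}
  S via S→b A: +{b}
  S via S→c C: +{c}
  S via S→d b: +{d}
  FIRST[S]={a,b,c,d}  FIRST[A]={b,d}  FIRST[B]={a}  FIRST[C]={c}
round 2:
  A via A→C S C: +{c}
  FIRST[S]={a,b,c,d}  FIRST[A]={b,c,d}  FIRST[B]={a}  FIRST[C]={c}
round 3: (no change)
  FIRST[S]={a,b,c,d}  FIRST[A]={b,c,d}  FIRST[B]={a}  FIRST[C]={c}

Compute FOLLOW by fixpoint:
seed FOLLOW(S) with $
iter 1:
  A→C S C: FOLLOW(C) ⊇ FIRST(S) = {a,b,c,d}; new: +{a,b,c,d}
  A→C S C: FOLLOW(S) ⊇ FIRST(C) = {c}; new: +{c}
  S→a B: FOLLOW(B) ⊇ FOLLOW(S) ⊇ {$,c}; new: +{$,c}
  S→b A: FOLLOW(A) ⊇ FOLLOW(S) ⊇ {$,c}; new: +{$,c}
  S→c C: FOLLOW(C) ⊇ FOLLOW(S) ⊇ {$,c}; new: +{$}
  FOLLOW[S]={$,c}  FOLLOW[A]={$,c}  FOLLOW[B]={$,c}  FOLLOW[C]={$,a,b,c,d}
iter 2: done
  FOLLOW[S]={$,c}  FOLLOW[A]={$,c}  FOLLOW[B]={$,c}  FOLLOW[C]={$,a,b,c,d}

FOLLOW(C) = ["$", "a", "b", "c", "d"]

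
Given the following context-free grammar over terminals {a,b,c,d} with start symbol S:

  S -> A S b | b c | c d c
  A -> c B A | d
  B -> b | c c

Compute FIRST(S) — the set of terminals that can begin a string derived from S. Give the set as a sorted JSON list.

FIRST sets, iterate to fixpoint:
round 1:
  A via A→c B A: +{c}
  A via A→d: +{d}
  B via B→b: +{b}
  B via B→c c: +{c}
  S via S→A S b: +{c,d}
  S via S→b c: +{b}
  S: {b,c,d}  A: {c,d}  B: {b,c}
round 2: (no change)
  S: {b,c,d}  A: {c,d}  B: {b,c}

FIRST(S) = ["b", "c", "d"]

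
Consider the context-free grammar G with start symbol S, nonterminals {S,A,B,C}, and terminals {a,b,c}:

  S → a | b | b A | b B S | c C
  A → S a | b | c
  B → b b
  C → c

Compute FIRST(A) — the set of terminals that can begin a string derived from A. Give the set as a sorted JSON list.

Compute FIRST by fixpoint:
iter 1:
  A via A→b: +{b}
  A via A→c: +{c}
  B via B→b b: +{b}
  C via C→c: +{c}
  S via S→a: +{a}
  S via S→b: +{b}
  S via S→c C: +{c}
  FIRST[S]={a,b,c}  FIRST[A]={b,c}  FIRST[B]={b}  FIRST[C]={c}
iter 2:
  A via A→S a: +{a}
  FIRST[S]={a,b,c}  FIRST[A]={a,b,c}  FIRST[B]={b}  FIRST[C]={c}
iter 3: — fixpoint
  FIRST[S]={a,b,c}  FIRST[A]={a,b,c}  FIRST[B]={b}  FIRST[C]={c}

FIRST(A) = ["a", "b", "c"]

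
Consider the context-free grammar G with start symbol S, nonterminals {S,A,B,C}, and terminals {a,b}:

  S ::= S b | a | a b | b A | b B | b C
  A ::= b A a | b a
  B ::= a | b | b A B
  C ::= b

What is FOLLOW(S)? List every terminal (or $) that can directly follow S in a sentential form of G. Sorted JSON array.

Compute FIRST by fixpoint:
pass 1:
  A via A→b A a: +{b}
  B via B→a: +{a}
  B via B→b: +{b}
  C via C→b: +{b}
  S via S→a: +{a}
  S via S→b A: +{b}
  S: {a,b}  A: {b}  B: {a,b}  C: {b}
pass 2: (stable)
  S: {a,b}  A: {b}  B: {a,b}  C: {b}

Compute FOLLOW by fixpoint:
FOLLOW(S) := {$}
iter 1:
  A→b A a: FOLLOW(A) ⊇ FIRST(a) = {a}; new: +{a}
  B→b A B: FOLLOW(A) ⊇ FIRST(B) = {a,b}; new: +{b}
  S→S b: FOLLOW(S) ⊇ FIRST(b) = {b}; new: +{b}
  S→b A: FOLLOW(A) ⊇ FOLLOW(S) ⊇ {$,b}; new: +{$}
  S→b B: FOLLOW(B) ⊇ FOLLOW(S) ⊇ {$,b}; new: +{$,b}
  S→b C: FOLLOW(C) ⊇ FOLLOW(S) ⊇ {$,b}; new: +{$,b}
  FOLLOW(S)={$,b}  FOLLOW(A)={$,a,b}  FOLLOW(B)={$,b}  FOLLOW(C)={$,b}
iter 2: done
  FOLLOW(S)={$,b}  FOLLOW(A)={$,a,b}  FOLLOW(B)={$,b}  FOLLOW(C)={$,b}

FOLLOW(S) = ["$", "b"]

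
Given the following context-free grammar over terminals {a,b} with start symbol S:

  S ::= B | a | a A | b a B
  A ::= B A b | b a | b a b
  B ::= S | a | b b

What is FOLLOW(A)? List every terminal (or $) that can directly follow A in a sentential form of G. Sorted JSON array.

Compute FIRST by fixpoint:
pass 1:
  A via A→b a: +{b}
  B via B→a: +{a}
  B via B→b b: +{b}
  S via S→B: +{a,b}
  FIRST(S)={a,b}  FIRST(A)={b}  FIRST(B)={a,b}
pass 2:
  A via A→B A b: +{a}
  FIRST(S)={a,b}  FIRST(A)={a,b}  FIRST(B)={a,b}
pass 3: (no change)
  FIRST(S)={a,b}  FIRST(A)={a,b}  FIRST(B)={a,b}

Compute FOLLOW by fixpoint:
seed FOLLOW(S) with $
round 1:
  A→B A b: FOLLOW(B) ⊇ FIRST(A) = {a,b}; new: +{a,b}
  A→B A b: FOLLOW(A) ⊇ FIRST(b) = {b}; new: +{b}
  B→S: FOLLOW(S) ⊇ FOLLOW(B) ⊇ {a,b}; new: +{a,b}
  S→B: FOLLOW(B) ⊇ FOLLOW(S) ⊇ {$,a,b}; new: +{$}
  S→a A: FOLLOW(A) ⊇ FOLLOW(S) ⊇ {$,a,b}; new: +{$,a}
  S: {$,a,b}  A: {$,a,b}  B: {$,a,b}
round 2: done
  S: {$,a,b}  A: {$,a,b}  B: {$,a,b}

FOLLOW(A) = ["$", "a", "b"]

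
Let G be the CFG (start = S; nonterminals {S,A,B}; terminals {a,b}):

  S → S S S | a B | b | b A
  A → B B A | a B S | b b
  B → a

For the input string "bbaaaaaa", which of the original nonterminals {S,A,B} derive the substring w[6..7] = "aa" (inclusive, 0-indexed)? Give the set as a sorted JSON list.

Convert to CNF:
  S -> S X4 | T0 B | T1 A | b
  A -> B X2 | T0 X3 | T1 T1
  B -> a
  T0 -> a
  T1 -> b
  X2 -> B A
  X3 -> B S
  X4 -> S S

CYK table (by increasing span) (cells [i..j] with 6 ≤ i ≤ j ≤ 7 only):
  cell(6,6) a: {B,T0}  orig:{B}
  cell(7,7) a: {B,T0}  orig:{B}
  cell(6,7) aa: {S}

Original NTs in T[6,7] deriving "aa": ["S"]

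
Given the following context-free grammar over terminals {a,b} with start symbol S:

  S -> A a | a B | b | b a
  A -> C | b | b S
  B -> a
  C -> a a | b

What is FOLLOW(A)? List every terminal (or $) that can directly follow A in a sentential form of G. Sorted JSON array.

FIRST sets, iterate to fixpoint:
[1]
  A via A→b: +{b}
  B via B→a: +{a}
  C via C→a a: +{a}
  C via C→b: +{b}
  S via S→A a: +{b}
  S via S→a B: +{a}
  FIRST[S]={a,b}  FIRST[A]={b}  FIRST[B]={a}  FIRST[C]={a,b}
[2]
  A via A→C: +{a}
  FIRST[S]={a,b}  FIRST[A]={a,b}  FIRST[B]={a}  FIRST[C]={a,b}
[3] — fixpoint
  FIRST[S]={a,b}  FIRST[A]={a,b}  FIRST[B]={a}  FIRST[C]={a,b}

FOLLOW sets:
initialize: $ ∈ FOLLOW(S)
[1]
  S→A a: FOLLOW(A) ⊇ FIRST(a) = {a}; new: +{a}
  S→a B: FOLLOW(B) ⊇ FOLLOW(S) ⊇ {$}; new: +{$}
  FOLLOW[S]={$}  FOLLOW[A]={a}  FOLLOW[B]={$}  FOLLOW[C]={}
[2]
  A→C: FOLLOW(C) ⊇ FOLLOW(A) ⊇ {a}; new: +{a}
  A→b S: FOLLOW(S) ⊇ FOLLOW(A) ⊇ {a}; new: +{a}
  S→a B: FOLLOW(B) ⊇ FOLLOW(S) ⊇ {$,a}; new: +{a}
  FOLLOW[S]={$,a}  FOLLOW[A]={a}  FOLLOW[B]={$,a}  FOLLOW[C]={a}
[3] (stable)
  FOLLOW[S]={$,a}  FOLLOW[A]={a}  FOLLOW[B]={$,a}  FOLLOW[C]={a}

FOLLOW(A) = ["a"]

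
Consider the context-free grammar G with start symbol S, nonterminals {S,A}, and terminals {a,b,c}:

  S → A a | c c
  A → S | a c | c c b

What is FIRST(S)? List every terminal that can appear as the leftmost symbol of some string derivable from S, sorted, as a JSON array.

FIRST iteration:
pass 1:
  A via A→a c: +{a}
  A via A→c c b: +{c}
  S via S→A a: +{a,c}
  S: {a,c}  A: {a,c}
pass 2: (no change)
  S: {a,c}  A: {a,c}

FIRST(S) = ["a", "c"]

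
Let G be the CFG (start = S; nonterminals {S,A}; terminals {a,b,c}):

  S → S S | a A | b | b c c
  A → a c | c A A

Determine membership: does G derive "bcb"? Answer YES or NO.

CNF form of G:
  S -> S S | T0 A | T2 X4 | b
  A -> T0 T1 | T1 X3
  T0 -> a
  T1 -> c
  T2 -> b
  X3 -> A A
  X4 -> T1 T1

CYK table (by increasing span):
  cell(0,0) b: {S,T2}  orig:{S}
  cell(1,1) c: {T1}  orig:{}
  cell(2,2) b: {S,T2}  orig:{S}
  cell(0,1) bc: ∅
  cell(1,2) cb: ∅
  cell(0,2) bcb: ∅

S ∉ T[0,2] ⇒ NO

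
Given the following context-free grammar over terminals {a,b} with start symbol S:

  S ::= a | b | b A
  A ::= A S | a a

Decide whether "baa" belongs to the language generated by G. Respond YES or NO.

CNF form of G:
  S -> T1 A | a | b
  A -> A S | T0 T0
  T0 -> a
  T1 -> b

CYK fill:
  cell(0,0) b: {S,T1}  orig:{S}
  cell(1,1) a: {S,T0}  orig:{S}
  cell(2,2) a: {S,T0}  orig:{S}
  cell(0,1) ba: ∅
  cell(1,2) aa: {A}
  cell(0,2) baa: {S}

S ∈ T[0,2] ⇒ YES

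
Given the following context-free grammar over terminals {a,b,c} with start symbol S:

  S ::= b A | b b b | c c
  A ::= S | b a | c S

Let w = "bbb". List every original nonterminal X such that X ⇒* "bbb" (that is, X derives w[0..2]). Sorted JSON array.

CNF form of G:
  S -> T0 A | T0 X4 | T2 T2
  A -> T0 A | T0 T1 | T0 X3 | T2 S | T2 T2
  T0 -> b
  T1 -> a
  T2 -> c
  X3 -> T0 T0
  X4 -> T0 T0

CYK table (by increasing span) (cells [i..j] with 0 ≤ i ≤ j ≤ 2 only):
  T[0,0] 'b' = {T0}  orig:{}
  T[1,1] 'b' = {T0}  orig:{}
  T[2,2] 'b' = {T0}  orig:{}
  T[0,1] 'bb' = {X3,X4}  orig:{}
  T[1,2] 'bb' = {X3,X4}  orig:{}
  T[0,2] 'bbb' = {A,S}

Original NTs in T[0,2] deriving "bbb": ["A", "S"]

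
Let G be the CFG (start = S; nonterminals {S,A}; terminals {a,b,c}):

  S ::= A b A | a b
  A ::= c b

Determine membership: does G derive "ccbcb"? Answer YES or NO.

CNF form of G:
  S -> A X3 | T2 T1
  A -> T0 T1
  T0 -> c
  T1 -> b
  T2 -> a
  X3 -> T1 A

CYK fill:
  [0..0]={T0}  "c"  orig:{}
  [1..1]={T0}  "c"  orig:{}
  [2..2]={T1}  "b"  orig:{}
  [3..3]={T0}  "c"  orig:{}
  [4..4]={T1}  "b"  orig:{}
  [0..1]=∅  "cc"
  [1..2]={A}  "cb"
  [2..3]=∅  "bc"
  [3..4]={A}  "cb"
  [0..2]=∅  "ccb"
  [1..3]=∅  "cbc"
  [2..4]={X3}  "bcb"  orig:{}
  [0..3]=∅  "ccbc"
  [1..4]=∅  "cbcb"
  [0..4]=∅  "ccbcb"

S ∉ T[0,4] ⇒ NO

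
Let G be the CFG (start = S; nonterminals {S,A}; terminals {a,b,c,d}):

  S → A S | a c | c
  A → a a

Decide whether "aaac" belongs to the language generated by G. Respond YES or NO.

CNF form of G:
  S -> A S | T0 T1 | c
  A -> T0 T0
  T0 -> a
  T1 -> c

CYK table (by increasing span):
  [0..0]={T0}  "a"  orig:{}
  [1..1]={T0}  "a"  orig:{}
  [2..2]={T0}  "a"  orig:{}
  [3..3]={S,T1}  "c"  orig:{S}
  [0..1]={A}  "aa"
  [1..2]={A}  "aa"
  [2..3]={S}  "ac"
  [0..2]=∅  "aaa"
  [1..3]={S}  "aac"
  [0..3]={S}  "aaac"

S ∈ T[0,3] ⇒ YES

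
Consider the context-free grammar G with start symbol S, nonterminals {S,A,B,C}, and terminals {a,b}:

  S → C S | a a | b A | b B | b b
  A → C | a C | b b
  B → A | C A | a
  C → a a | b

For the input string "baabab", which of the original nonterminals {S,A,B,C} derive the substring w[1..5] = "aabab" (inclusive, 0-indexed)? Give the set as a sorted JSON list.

CNF form of G:
  S -> C S | T0 T0 | T1 A | T1 B | T1 T1
  A -> T0 C | T0 T0 | T1 T1 | b
  B -> C A | T0 C | T0 T0 | T1 T1 | a | b
  C -> T0 T0 | b
  T0 -> a
  T1 -> b

Fill CYK table bottom-up — only the sub-triangle for w[1..5]:
  T[1,1] 'a' = {B,T0}  orig:{B}
  T[2,2] 'a' = {B,T0}  orig:{B}
  T[3,3] 'b' = {A,B,C,T1}  orig:{A,B,C}
  T[4,4] 'a' = {B,T0}  orig:{B}
  T[5,5] 'b' = {A,B,C,T1}  orig:{A,B,C}
  T[1,2] 'aa' = {A,B,C,S}
  T[2,3] 'ab' = {A,B}
  T[3,4] 'ba' = {S}
  T[4,5] 'ab' = {A,B}
  T[1,3] 'aab' = {B}
  T[2,4] 'aba' = ∅
  T[3,5] 'bab' = {B,S}
  T[1,4] 'aaba' = {S}
  T[2,5] 'abab' = ∅
  T[1,5] 'aabab' = {S}

Original NTs in T[1,5] deriving "aabab": ["S"]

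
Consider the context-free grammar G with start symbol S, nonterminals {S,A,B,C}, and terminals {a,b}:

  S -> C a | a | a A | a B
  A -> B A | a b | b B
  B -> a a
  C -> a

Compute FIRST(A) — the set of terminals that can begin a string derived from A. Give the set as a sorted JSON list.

Compute FIRST by fixpoint:
round 1:
  A via A→a b: +{a}
  A via A→b B: +{b}
  B via B→a a: +{a}
  C via C→a: +{a}
  S via S→C a: +{a}
  FIRST(S)={a}  FIRST(A)={a,b}  FIRST(B)={a}  FIRST(C)={a}
round 2: done
  FIRST(S)={a}  FIRST(A)={a,b}  FIRST(B)={a}  FIRST(C)={a}

FIRST(A) = ["a", "b"]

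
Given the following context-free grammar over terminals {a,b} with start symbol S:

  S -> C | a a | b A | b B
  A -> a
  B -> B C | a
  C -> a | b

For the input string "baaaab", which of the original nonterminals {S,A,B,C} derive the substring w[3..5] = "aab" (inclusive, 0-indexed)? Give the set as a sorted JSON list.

CNF form of G:
  S -> T0 T0 | T1 A | T1 B | a | b
  A -> a
  B -> B C | a
  C -> a | b
  T0 -> a
  T1 -> b

Fill CYK table bottom-up, restricted to cells inside w[3..5]:
  T[3,3] 'a' = {A,B,C,S,T0}  orig:{A,B,C,S}
  T[4,4] 'a' = {A,B,C,S,T0}  orig:{A,B,C,S}
  T[5,5] 'b' = {C,S,T1}  orig:{C,S}
  T[3,4] 'aa' = {B,S}
  T[4,5] 'ab' = {B}
  T[3,5] 'aab' = {B}

Original NTs in T[3,5] deriving "aab": ["B"]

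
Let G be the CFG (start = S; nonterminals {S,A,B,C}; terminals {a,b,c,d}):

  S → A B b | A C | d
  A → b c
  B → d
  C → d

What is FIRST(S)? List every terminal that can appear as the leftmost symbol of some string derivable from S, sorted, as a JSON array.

FIRST iteration:
iter 1:
  A via A→b c: +{b}
  B via B→d: +{d}
  C via C→d: +{d}
  S via S→A B b: +{b}
  S via S→d: +{d}
  FIRST[S]={b,d}  FIRST[A]={b}  FIRST[B]={d}  FIRST[C]={d}
iter 2: done
  FIRST[S]={b,d}  FIRST[A]={b}  FIRST[B]={d}  FIRST[C]={d}

FIRST(S) = ["b", "d"]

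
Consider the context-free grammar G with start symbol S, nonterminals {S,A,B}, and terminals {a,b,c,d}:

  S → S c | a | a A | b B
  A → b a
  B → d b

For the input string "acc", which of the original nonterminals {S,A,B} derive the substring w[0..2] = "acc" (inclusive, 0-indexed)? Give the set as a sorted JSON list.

CNF form of G:
  S -> S T3 | T0 B | T1 A | a
  A -> T0 T1
  B -> T2 T0
  T0 -> b
  T1 -> a
  T2 -> d
  T3 -> c

CYK table (by increasing span) (cells [i..j] with 0 ≤ i ≤ j ≤ 2 only):
  cell(0,0) a: {S,T1}  orig:{S}
  cell(1,1) c: {T3}  orig:{}
  cell(2,2) c: {T3}  orig:{}
  cell(0,1) ac: {S}
  cell(1,2) cc: ∅
  cell(0,2) acc: {S}

Original NTs in T[0,2] deriving "acc": ["S"]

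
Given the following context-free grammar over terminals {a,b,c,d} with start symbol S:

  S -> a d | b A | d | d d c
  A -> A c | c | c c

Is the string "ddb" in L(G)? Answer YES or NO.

CNF form of G:
  S -> T1 T2 | T2 X4 | T3 A | d
  A -> A T0 | T0 T0 | c
  T0 -> c
  T1 -> a
  T2 -> d
  T3 -> b
  X4 -> T2 T0

CYK fill:
  T[0,0] 'd' = {S,T2}  orig:{S}
  T[1,1] 'd' = {S,T2}  orig:{S}
  T[2,2] 'b' = {T3}  orig:{}
  T[0,1] 'dd' = ∅
  T[1,2] 'db' = ∅
  T[0,2] 'ddb' = ∅

S ∉ T[0,2] ⇒ NO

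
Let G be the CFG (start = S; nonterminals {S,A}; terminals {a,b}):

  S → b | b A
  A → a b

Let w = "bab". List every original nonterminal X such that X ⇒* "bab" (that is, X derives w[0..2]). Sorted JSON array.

CNF form of G:
  S -> T1 A | b
  A -> T0 T1
  T0 -> a
  T1 -> b

Fill CYK table bottom-up, restricted to cells inside w[0..2]:
  T[0,0] 'b' = {S,T1}  orig:{S}
  T[1,1] 'a' = {T0}  orig:{}
  T[2,2] 'b' = {S,T1}  orig:{S}
  T[0,1] 'ba' = ∅
  T[1,2] 'ab' = {A}
  T[0,2] 'bab' = {S}

Original NTs in T[0,2] deriving "bab": ["S"]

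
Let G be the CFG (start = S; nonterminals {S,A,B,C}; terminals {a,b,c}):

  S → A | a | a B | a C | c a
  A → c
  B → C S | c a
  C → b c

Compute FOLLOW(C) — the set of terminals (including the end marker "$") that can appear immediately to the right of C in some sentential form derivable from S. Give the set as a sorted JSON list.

Compute FIRST by fixpoint:
round 1:
  A via A→c: +{c}
  B via B→c a: +{c}
  C via C→b c: +{b}
  S via S→A: +{c}
  S via S→a: +{a}
  S: {a,c}  A: {c}  B: {c}  C: {b}
round 2:
  B via B→C S: +{b}
  S: {a,c}  A: {c}  B: {b,c}  C: {b}
round 3: done
  S: {a,c}  A: {c}  B: {b,c}  C: {b}

FOLLOW sets:
initialize: $ ∈ FOLLOW(S)
round 1:
  B→C S: FOLLOW(C) ⊇ FIRST(S) = {a,c}; new: +{a,c}
  S→A: FOLLOW(A) ⊇ FOLLOW(S) ⊇ {$}; new: +{$}
  S→a B: FOLLOW(B) ⊇ FOLLOW(S) ⊇ {$}; new: +{$}
  S→a C: FOLLOW(C) ⊇ FOLLOW(S) ⊇ {$}; new: +{$}
  FOLLOW[S]={$}  FOLLOW[A]={$}  FOLLOW[B]={$}  FOLLOW[C]={$,a,c}
round 2: done
  FOLLOW[S]={$}  FOLLOW[A]={$}  FOLLOW[B]={$}  FOLLOW[C]={$,a,c}

FOLLOW(C) = ["$", "a", "c"]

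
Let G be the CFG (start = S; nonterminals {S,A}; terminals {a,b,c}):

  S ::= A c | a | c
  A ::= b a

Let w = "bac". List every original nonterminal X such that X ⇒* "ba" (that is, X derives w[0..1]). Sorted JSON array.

CNF form of G:
  S -> A T2 | a | c
  A -> T0 T1
  T0 -> b
  T1 -> a
  T2 -> c

CYK table (by increasing span) — only the sub-triangle for w[0..1]:
  cell(0,0) b: {T0}  orig:{}
  cell(1,1) a: {S,T1}  orig:{S}
  cell(0,1) ba: {A}

Original NTs in T[0,1] deriving "ba": ["A"]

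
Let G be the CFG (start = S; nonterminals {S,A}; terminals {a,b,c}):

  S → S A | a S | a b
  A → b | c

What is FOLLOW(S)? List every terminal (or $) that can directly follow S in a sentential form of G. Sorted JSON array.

FIRST iteration:
round 1:
  A via A→b: +{b}
  A via A→c: +{c}
  S via S→a S: +{a}
  S: {a}  A: {b,c}
round 2: (no change)
  S: {a}  A: {b,c}

Compute FOLLOW by fixpoint:
initialize: $ ∈ FOLLOW(S)
pass 1:
  S→S A: FOLLOW(S) ⊇ FIRST(A) = {b,c}; new: +{b,c}
  S→S A: FOLLOW(A) ⊇ FOLLOW(S) ⊇ {$,b,c}; new: +{$,b,c}
  FOLLOW[S]={$,b,c}  FOLLOW[A]={$,b,c}
pass 2: — fixpoint
  FOLLOW[S]={$,b,c}  FOLLOW[A]={$,b,c}

FOLLOW(S) = ["$", "b", "c"]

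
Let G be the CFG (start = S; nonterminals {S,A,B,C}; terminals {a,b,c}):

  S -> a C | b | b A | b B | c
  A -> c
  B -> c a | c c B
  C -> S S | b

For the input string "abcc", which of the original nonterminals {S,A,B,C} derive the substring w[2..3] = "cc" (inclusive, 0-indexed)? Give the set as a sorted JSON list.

Convert to CNF:
  S -> T1 C | T2 A | T2 B | b | c
  A -> c
  B -> T0 T1 | T0 X3
  C -> S S | b
  T0 -> c
  T1 -> a
  T2 -> b
  X3 -> T0 B

CYK fill, restricted to cells inside w[2..3]:
  cell(2,2) c: {A,S,T0}  orig:{A,S}
  cell(3,3) c: {A,S,T0}  orig:{A,S}
  cell(2,3) cc: {C}

Original NTs in T[2,3] deriving "cc": ["C"]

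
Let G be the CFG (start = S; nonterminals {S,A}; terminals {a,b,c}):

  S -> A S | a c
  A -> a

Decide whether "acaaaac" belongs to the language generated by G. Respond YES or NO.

Convert to CNF:
  S -> A S | T0 T1
  A -> a
  T0 -> a
  T1 -> c

Fill CYK table bottom-up:
  cell(0,0) a: {A,T0}  orig:{A}
  cell(1,1) c: {T1}  orig:{}
  cell(2,2) a: {A,T0}  orig:{A}
  cell(3,3) a: {A,T0}  orig:{A}
  cell(4,4) a: {A,T0}  orig:{A}
  cell(5,5) a: {A,T0}  orig:{A}
  cell(6,6) c: {T1}  orig:{}
  cell(0,1) ac: {S}
  cell(1,2) ca: ∅
  cell(2,3) aa: ∅
  cell(3,4) aa: ∅
  cell(4,5) aa: ∅
  cell(5,6) ac: {S}
  cell(0,2) aca: ∅
  cell(1,3) caa: ∅
  cell(2,4) aaa: ∅
  cell(3,5) aaa: ∅
  cell(4,6) aac: {S}
  cell(0,3) acaa: ∅
  cell(1,4) caaa: ∅
  cell(2,5) aaaa: ∅
  cell(3,6) aaac: {S}
  cell(0,4) acaaa: ∅
  cell(1,5) caaaa: ∅
  cell(2,6) aaaac: {S}
  cell(0,5) acaaaa: ∅
  cell(1,6) caaaac: ∅
  cell(0,6) acaaaac: ∅

S ∉ T[0,6] ⇒ NO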